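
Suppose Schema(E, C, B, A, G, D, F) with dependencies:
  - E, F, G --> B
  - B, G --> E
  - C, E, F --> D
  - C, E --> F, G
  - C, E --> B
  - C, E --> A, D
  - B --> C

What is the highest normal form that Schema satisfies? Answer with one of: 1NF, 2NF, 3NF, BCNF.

Candidate keys: {B, E}, {B, G}, {C, E}, {E, F, G}. Prime attributes: {B, C, E, F, G}.
B --> C breaks BCNF: {B}⁺ = {B, C}, so {B} is not a superkey.
But every attribute on its right side ({C}) is prime, and the same holds for every other non-superkey FD, so 3NF still holds.

3NF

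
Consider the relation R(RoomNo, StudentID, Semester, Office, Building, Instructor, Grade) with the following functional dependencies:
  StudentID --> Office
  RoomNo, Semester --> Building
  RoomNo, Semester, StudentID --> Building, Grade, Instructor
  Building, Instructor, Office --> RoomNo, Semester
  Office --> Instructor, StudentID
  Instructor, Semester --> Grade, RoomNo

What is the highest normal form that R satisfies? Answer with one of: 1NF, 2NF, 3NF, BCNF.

Candidate keys: {Building, Office}, {Building, StudentID}, {Office, Semester}, {Semester, StudentID}. Prime attributes: {Building, Office, Semester, StudentID}.
StudentID --> Office: {StudentID}⁺ = {Instructor, Office, StudentID}, which is not all of the attributes, so the left side is not a superkey — BCNF is violated.
Because {Instructor} is non-prime and the left side of Office --> Instructor, StudentID is not a superkey, the relation is not in 3NF.
Since {Office} ⊂ {Building, Office} and {Office}⁺ ⊇ {Instructor} with {Instructor} non-prime, there is a partial dependency; 2NF fails.

1NF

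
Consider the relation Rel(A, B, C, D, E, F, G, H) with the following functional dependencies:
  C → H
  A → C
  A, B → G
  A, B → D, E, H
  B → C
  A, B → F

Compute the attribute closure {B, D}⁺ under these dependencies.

Start with {B, D}.
B → C applies; add {C} → now {B, C, D}.
C → H applies; add {H} → now {B, C, D, H}.
No further FD applies.

{B, C, D, H}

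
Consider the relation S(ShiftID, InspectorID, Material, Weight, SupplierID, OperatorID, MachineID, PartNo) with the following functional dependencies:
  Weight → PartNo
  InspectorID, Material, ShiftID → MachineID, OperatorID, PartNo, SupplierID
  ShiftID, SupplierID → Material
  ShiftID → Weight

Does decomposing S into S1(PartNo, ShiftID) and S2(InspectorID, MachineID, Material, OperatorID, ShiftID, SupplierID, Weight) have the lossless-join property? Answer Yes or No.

Yes

The shared attributes are {ShiftID} and {ShiftID}⁺ = {PartNo, ShiftID, Weight}.
Since S1 ⊆ {PartNo, ShiftID, Weight}, the intersection is a superkey of S1; the decomposition is lossless.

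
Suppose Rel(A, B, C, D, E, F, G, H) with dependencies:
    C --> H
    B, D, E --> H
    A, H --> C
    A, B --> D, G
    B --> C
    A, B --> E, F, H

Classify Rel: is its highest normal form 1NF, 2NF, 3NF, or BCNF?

1NF

Candidate key: {A, B}. Prime attributes: {A, B}.
For C --> H we have {C}⁺ = {C, H}; {C} is not a superkey, so BCNF fails.
Because {H} is non-prime and the left side of C --> H is not a superkey, the relation is not in 3NF.
{B} is a proper subset of the key {A, B}, and {B}⁺ contains the non-prime attributes {C, H} — a partial dependency, so 2NF is violated.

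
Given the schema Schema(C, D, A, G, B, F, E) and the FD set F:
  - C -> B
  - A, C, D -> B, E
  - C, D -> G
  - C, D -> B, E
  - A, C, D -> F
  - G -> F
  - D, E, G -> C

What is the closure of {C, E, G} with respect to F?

{B, C, E, F, G}

Start with {C, E, G}.
C -> B applies; add {B} → now {B, C, E, G}.
G -> F applies; add {F} → now {B, C, E, F, G}.
No further FD applies.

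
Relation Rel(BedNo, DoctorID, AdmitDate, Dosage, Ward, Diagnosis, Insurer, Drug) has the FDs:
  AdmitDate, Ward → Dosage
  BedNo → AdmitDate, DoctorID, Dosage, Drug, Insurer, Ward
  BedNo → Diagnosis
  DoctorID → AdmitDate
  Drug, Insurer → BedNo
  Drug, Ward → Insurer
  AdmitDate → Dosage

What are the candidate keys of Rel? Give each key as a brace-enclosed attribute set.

{BedNo}, {Drug, Insurer}, {Drug, Ward}

{BedNo}⁺ = {AdmitDate, BedNo, Diagnosis, DoctorID, Dosage, Drug, Insurer, Ward} — all of the relation — so {BedNo} is a candidate key.
{Drug, Insurer}⁺ = {AdmitDate, BedNo, Diagnosis, DoctorID, Dosage, Drug, Insurer, Ward} — all of the relation — so {Drug, Insurer} is a candidate key.
{Drug, Ward}⁺ = {AdmitDate, BedNo, Diagnosis, DoctorID, Dosage, Drug, Insurer, Ward} — all of the relation — so {Drug, Ward} is a candidate key.
Any other superkey properly contains one of these, so there are no further candidate keys.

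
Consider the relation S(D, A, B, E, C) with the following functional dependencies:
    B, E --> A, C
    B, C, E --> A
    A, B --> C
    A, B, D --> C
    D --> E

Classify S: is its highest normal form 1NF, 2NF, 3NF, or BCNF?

Candidate key: {B, D}. Prime attributes: {B, D}.
B, E --> A, C breaks BCNF: {B, E}⁺ = {A, B, C, E}, so {B, E} is not a superkey.
B, E --> A, C has non-prime {A, C} on the right and a non-superkey on the left, so 3NF fails.
Since {D} ⊂ {B, D} and {D}⁺ ⊇ {E} with {E} non-prime, there is a partial dependency; 2NF fails.

1NF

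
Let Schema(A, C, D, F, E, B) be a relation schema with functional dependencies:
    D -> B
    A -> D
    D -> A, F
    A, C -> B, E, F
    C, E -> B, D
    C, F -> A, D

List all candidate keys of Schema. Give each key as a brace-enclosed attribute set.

{A, C}, {C, D}, {C, E}, {C, F}

Attributes never on any right-hand side: {C} — every candidate key must contain it.
{A, C}⁺ = {A, B, C, D, E, F}, which is every attribute, so {A, C} is a candidate key.
{C, D}⁺ = {A, B, C, D, E, F}, which is every attribute, so {C, D} is a candidate key.
{C, E}⁺ = {A, B, C, D, E, F}, which is every attribute, so {C, E} is a candidate key.
{C, F}⁺ = {A, B, C, D, E, F}, which is every attribute, so {C, F} is a candidate key.
No proper subset of any of these is a key, and no other minimal superkey exists.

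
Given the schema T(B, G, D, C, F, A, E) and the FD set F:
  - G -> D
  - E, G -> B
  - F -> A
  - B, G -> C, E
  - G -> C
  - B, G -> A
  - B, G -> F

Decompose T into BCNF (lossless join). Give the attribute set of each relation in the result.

{A, F}; {B, E, F, G}; {C, D, G}

Candidate keys of the original relation: {B, G}, {E, G}.
In {A, B, C, D, E, F, G}, {G} is not a superkey ({G}⁺ restricted to this set is {C, D, G}), so split on G -> C, D into {C, D, G} and {A, B, E, F, G}.
{C, D, G} has no BCNF violation.
In {A, B, E, F, G}, {F} is not a superkey ({F}⁺ restricted to this set is {A, F}), so split on F -> A into {A, F} and {B, E, F, G}.
{A, F} has no BCNF violation.
{B, E, F, G} has no BCNF violation.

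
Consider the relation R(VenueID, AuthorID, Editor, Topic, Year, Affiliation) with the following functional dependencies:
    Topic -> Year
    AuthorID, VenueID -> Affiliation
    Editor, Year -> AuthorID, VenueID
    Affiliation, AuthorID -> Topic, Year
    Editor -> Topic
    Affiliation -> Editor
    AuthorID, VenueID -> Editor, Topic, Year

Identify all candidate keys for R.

{Affiliation}⁺ = {Affiliation, AuthorID, Editor, Topic, VenueID, Year}, which is every attribute, so {Affiliation} is a candidate key.
{Editor}⁺ = {Affiliation, AuthorID, Editor, Topic, VenueID, Year}, which is every attribute, so {Editor} is a candidate key.
{AuthorID, VenueID}⁺ = {Affiliation, AuthorID, Editor, Topic, VenueID, Year}, which is every attribute, so {AuthorID, VenueID} is a candidate key.
These are minimal and exhaustive — every other superkey contains one of them.

{Affiliation}, {AuthorID, VenueID}, {Editor}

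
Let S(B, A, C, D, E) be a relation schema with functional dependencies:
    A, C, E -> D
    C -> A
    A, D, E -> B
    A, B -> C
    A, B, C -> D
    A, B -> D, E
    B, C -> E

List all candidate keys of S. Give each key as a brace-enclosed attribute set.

{A, B}⁺ = {A, B, C, D, E} — all of the relation — so {A, B} is a candidate key.
{B, C}⁺ = {A, B, C, D, E} — all of the relation — so {B, C} is a candidate key.
{C, E}⁺ = {A, B, C, D, E} — all of the relation — so {C, E} is a candidate key.
{A, D, E}⁺ = {A, B, C, D, E} — all of the relation — so {A, D, E} is a candidate key.
Any other superkey properly contains one of these, so there are no further candidate keys.

{A, B}, {A, D, E}, {B, C}, {C, E}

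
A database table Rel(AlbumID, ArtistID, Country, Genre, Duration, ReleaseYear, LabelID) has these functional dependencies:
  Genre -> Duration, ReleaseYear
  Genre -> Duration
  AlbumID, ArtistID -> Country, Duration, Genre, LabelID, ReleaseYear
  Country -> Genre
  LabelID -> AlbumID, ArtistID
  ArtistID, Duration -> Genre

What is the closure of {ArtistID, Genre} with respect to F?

{ArtistID, Duration, Genre, ReleaseYear}

Start with {ArtistID, Genre}.
Genre -> Duration, ReleaseYear applies; add {Duration, ReleaseYear} → now {ArtistID, Duration, Genre, ReleaseYear}.
No further FD applies.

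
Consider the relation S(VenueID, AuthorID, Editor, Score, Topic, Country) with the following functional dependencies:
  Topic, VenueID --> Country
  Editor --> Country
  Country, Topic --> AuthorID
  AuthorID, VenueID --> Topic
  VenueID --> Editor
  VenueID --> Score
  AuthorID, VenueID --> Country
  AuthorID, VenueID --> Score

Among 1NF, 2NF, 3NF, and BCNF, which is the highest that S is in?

1NF

Candidate keys: {AuthorID, VenueID}, {Topic, VenueID}. Prime attributes: {AuthorID, Topic, VenueID}.
Editor --> Country breaks BCNF: {Editor}⁺ = {Country, Editor}, so {Editor} is not a superkey.
Editor --> Country has non-prime {Country} on the right and a non-superkey on the left, so 3NF fails.
{VenueID} is a proper subset of the key {AuthorID, VenueID}, and {VenueID}⁺ contains the non-prime attributes {Country, Editor, Score} — a partial dependency, so 2NF is violated.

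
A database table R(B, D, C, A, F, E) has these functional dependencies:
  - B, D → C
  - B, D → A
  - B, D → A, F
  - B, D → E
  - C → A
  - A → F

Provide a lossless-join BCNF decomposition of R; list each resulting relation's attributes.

Candidate key of the original relation: {B, D}.
Within {A, B, C, D, E, F}: {C}⁺ ∩ {A, B, C, D, E, F} = {A, C, F}, not the whole set, so C → A, F violates BCNF; decompose into {A, C, F} and {B, C, D, E}.
Within {A, C, F}: {A}⁺ ∩ {A, C, F} = {A, F}, not the whole set, so A → F violates BCNF; decompose into {A, F} and {A, C}.
{A, F} has no BCNF violation.
{A, C} has no BCNF violation.
{B, C, D, E} has no BCNF violation.

{A, C}; {A, F}; {B, C, D, E}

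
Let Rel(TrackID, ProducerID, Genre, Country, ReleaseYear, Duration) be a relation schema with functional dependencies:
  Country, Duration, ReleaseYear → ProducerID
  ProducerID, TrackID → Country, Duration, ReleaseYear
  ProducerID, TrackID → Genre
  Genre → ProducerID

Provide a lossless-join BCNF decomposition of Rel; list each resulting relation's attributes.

Candidate keys of the original relation: {Country, Duration, ReleaseYear, TrackID}, {Genre, TrackID}, {ProducerID, TrackID}.
{Country, Duration, Genre, ProducerID, ReleaseYear, TrackID}: {Country, Duration, ReleaseYear} determines {Country, Duration, ProducerID, ReleaseYear} here but is not a superkey — split on Country, Duration, ReleaseYear → ProducerID, giving {Country, Duration, ProducerID, ReleaseYear} and {Country, Duration, Genre, ReleaseYear, TrackID}.
{Country, Duration, ProducerID, ReleaseYear} has no BCNF violation.
{Country, Duration, Genre, ReleaseYear, TrackID} has no BCNF violation.

{Country, Duration, Genre, ReleaseYear, TrackID}; {Country, Duration, ProducerID, ReleaseYear}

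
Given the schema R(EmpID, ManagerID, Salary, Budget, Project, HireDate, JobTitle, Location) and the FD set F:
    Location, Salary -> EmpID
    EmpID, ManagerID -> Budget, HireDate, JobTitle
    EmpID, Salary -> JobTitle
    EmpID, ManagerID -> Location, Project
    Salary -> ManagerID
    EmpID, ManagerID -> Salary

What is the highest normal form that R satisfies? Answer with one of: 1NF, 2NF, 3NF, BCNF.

Candidate keys: {EmpID, ManagerID}, {EmpID, Salary}, {Location, Salary}. Prime attributes: {EmpID, Location, ManagerID, Salary}.
Salary -> ManagerID: {Salary}⁺ = {ManagerID, Salary}, which is not all of the attributes, so the left side is not a superkey — BCNF is violated.
Its right-hand attributes {ManagerID} are all prime, as are those of every other non-superkey FD — the relation is in 3NF.

3NF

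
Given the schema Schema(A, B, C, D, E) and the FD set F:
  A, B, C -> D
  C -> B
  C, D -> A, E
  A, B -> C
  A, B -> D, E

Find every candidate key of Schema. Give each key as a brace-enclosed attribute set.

{A, B}, {A, C}, {C, D}

{A, B}⁺ = {A, B, C, D, E} — all of the relation — so {A, B} is a candidate key.
{A, C}⁺ = {A, B, C, D, E} — all of the relation — so {A, C} is a candidate key.
{C, D}⁺ = {A, B, C, D, E} — all of the relation — so {C, D} is a candidate key.
These are minimal and exhaustive — every other superkey contains one of them.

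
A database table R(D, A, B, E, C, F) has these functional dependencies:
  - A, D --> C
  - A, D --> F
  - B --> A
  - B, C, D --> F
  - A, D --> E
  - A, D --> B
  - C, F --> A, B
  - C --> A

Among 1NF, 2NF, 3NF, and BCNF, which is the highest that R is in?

Candidate keys: {A, D}, {B, D}, {C, D}. Prime attributes: {A, B, C, D}.
B --> A breaks BCNF: {B}⁺ = {A, B}, so {B} is not a superkey.
But every attribute on its right side ({A}) is prime, and the same holds for every other non-superkey FD, so 3NF still holds.

3NF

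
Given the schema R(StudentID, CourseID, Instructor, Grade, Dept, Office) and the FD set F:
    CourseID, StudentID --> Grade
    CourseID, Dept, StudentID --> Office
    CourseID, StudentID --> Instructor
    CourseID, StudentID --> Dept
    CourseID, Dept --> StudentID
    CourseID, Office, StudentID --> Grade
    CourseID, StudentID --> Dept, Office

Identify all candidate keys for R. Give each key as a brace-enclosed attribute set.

{CourseID, Dept}, {CourseID, StudentID}

No FD produces {CourseID}, so it must be in every candidate key.
{CourseID, Dept}⁺ = {CourseID, Dept, Grade, Instructor, Office, StudentID} — all of the relation — so {CourseID, Dept} is a candidate key.
{CourseID, StudentID}⁺ = {CourseID, Dept, Grade, Instructor, Office, StudentID} — all of the relation — so {CourseID, StudentID} is a candidate key.
Any other superkey properly contains one of these, so there are no further candidate keys.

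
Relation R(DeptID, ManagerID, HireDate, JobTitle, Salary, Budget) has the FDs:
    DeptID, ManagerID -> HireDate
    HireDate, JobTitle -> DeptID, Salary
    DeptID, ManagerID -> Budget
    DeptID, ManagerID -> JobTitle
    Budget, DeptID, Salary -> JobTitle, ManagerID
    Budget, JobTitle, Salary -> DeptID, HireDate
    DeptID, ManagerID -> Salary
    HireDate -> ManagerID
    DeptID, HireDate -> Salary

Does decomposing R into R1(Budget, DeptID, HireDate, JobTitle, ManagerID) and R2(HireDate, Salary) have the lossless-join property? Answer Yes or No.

The shared attributes are {HireDate} and {HireDate}⁺ = {HireDate, ManagerID}.
Neither R1 nor R2 is contained in that closure, so the decomposition is lossy.

No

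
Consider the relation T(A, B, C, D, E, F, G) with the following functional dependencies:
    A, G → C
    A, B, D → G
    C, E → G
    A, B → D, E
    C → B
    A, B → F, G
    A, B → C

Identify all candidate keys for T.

{A, B}, {A, C}, {A, G}

Attributes never on any right-hand side: {A} — every candidate key must contain it.
Closure of {A, B} is {A, B, C, D, E, F, G}, the whole schema; {A, B} is a candidate key.
Closure of {A, C} is {A, B, C, D, E, F, G}, the whole schema; {A, C} is a candidate key.
Closure of {A, G} is {A, B, C, D, E, F, G}, the whole schema; {A, G} is a candidate key.
No proper subset of any of these is a key, and no other minimal superkey exists.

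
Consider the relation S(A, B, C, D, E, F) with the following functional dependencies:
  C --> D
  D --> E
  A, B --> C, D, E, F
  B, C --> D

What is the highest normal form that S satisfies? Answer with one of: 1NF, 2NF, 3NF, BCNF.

2NF

Candidate key: {A, B}. Prime attributes: {A, B}.
C --> D: {C}⁺ = {C, D, E}, which is not all of the attributes, so the left side is not a superkey — BCNF is violated.
C --> D determines the non-prime attribute {D} from a non-superkey — 3NF is violated.
No non-prime attribute depends on a proper subset of any candidate key, so 2NF holds.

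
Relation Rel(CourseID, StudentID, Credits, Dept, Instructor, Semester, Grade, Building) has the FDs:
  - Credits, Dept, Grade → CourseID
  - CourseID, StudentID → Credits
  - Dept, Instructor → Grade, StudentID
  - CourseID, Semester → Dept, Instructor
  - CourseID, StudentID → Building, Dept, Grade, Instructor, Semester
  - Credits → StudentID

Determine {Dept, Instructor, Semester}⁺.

{Dept, Grade, Instructor, Semester, StudentID}

Start with {Dept, Instructor, Semester}.
Dept, Instructor → Grade, StudentID applies; add {Grade, StudentID} → now {Dept, Grade, Instructor, Semester, StudentID}.
No further FD applies.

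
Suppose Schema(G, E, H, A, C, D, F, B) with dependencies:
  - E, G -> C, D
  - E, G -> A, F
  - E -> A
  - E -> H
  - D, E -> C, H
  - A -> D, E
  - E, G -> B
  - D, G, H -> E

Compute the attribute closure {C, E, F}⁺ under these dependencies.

Start with {C, E, F}.
E -> A applies; add {A} → now {A, C, E, F}.
E -> H applies; add {H} → now {A, C, E, F, H}.
A -> D, E applies; add {D} → now {A, C, D, E, F, H}.
No further FD applies.

{A, C, D, E, F, H}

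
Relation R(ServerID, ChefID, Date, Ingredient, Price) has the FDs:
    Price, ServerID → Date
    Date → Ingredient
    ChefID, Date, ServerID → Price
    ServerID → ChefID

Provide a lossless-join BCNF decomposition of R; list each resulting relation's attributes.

Candidate keys of the original relation: {Date, ServerID}, {Price, ServerID}.
Within {ChefID, Date, Ingredient, Price, ServerID}: {Date}⁺ ∩ {ChefID, Date, Ingredient, Price, ServerID} = {Date, Ingredient}, not the whole set, so Date → Ingredient violates BCNF; decompose into {Date, Ingredient} and {ChefID, Date, Price, ServerID}.
{Date, Ingredient} is in BCNF.
Within {ChefID, Date, Price, ServerID}: {ServerID}⁺ ∩ {ChefID, Date, Price, ServerID} = {ChefID, ServerID}, not the whole set, so ServerID → ChefID violates BCNF; decompose into {ChefID, ServerID} and {Date, Price, ServerID}.
{ChefID, ServerID} is in BCNF.
{Date, Price, ServerID} is in BCNF.

{ChefID, ServerID}; {Date, Ingredient}; {Date, Price, ServerID}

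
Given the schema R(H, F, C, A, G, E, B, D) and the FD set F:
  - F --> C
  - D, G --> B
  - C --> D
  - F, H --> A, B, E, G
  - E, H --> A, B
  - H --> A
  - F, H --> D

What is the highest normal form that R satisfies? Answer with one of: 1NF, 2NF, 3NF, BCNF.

1NF

Candidate key: {F, H}. Prime attributes: {F, H}.
For F --> C we have {F}⁺ = {C, D, F}; {F} is not a superkey, so BCNF fails.
F --> C has non-prime {C} on the right and a non-superkey on the left, so 3NF fails.
{F} is a proper subset of the key {F, H}, and {F}⁺ contains the non-prime attributes {C, D} — a partial dependency, so 2NF is violated.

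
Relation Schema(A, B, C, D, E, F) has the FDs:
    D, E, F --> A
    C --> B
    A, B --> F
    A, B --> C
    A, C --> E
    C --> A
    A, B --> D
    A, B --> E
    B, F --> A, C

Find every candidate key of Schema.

{A, B}, {B, F}, {C}

Closure of {C} is {A, B, C, D, E, F}, the whole schema; {C} is a candidate key.
Closure of {A, B} is {A, B, C, D, E, F}, the whole schema; {A, B} is a candidate key.
Closure of {B, F} is {A, B, C, D, E, F}, the whole schema; {B, F} is a candidate key.
Any other superkey properly contains one of these, so there are no further candidate keys.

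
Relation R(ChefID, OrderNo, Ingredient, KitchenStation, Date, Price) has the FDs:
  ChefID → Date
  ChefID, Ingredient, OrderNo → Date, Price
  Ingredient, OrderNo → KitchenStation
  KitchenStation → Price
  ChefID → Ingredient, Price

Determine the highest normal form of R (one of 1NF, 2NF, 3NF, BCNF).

1NF

Candidate key: {ChefID, OrderNo}. Prime attributes: {ChefID, OrderNo}.
For ChefID → Date we have {ChefID}⁺ = {ChefID, Date, Ingredient, Price}; {ChefID} is not a superkey, so BCNF fails.
ChefID → Date has non-prime {Date} on the right and a non-superkey on the left, so 3NF fails.
The proper key subset {ChefID} of {ChefID, OrderNo} determines non-prime {Date, Ingredient, Price}, so the relation is not even in 2NF.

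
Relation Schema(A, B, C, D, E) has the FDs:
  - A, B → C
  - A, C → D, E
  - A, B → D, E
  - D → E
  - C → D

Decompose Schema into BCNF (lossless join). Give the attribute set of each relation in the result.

Candidate key of the original relation: {A, B}.
In {A, B, C, D, E}, {A, C} is not a superkey ({A, C}⁺ restricted to this set is {A, C, D, E}), so split on A, C → D, E into {A, C, D, E} and {A, B, C}.
In {A, C, D, E}, {D} is not a superkey ({D}⁺ restricted to this set is {D, E}), so split on D → E into {D, E} and {A, C, D}.
{D, E} is in BCNF.
In {A, C, D}, {C} is not a superkey ({C}⁺ restricted to this set is {C, D}), so split on C → D into {C, D} and {A, C}.
{C, D} is in BCNF.
{A, C} is in BCNF.
{A, B, C} is in BCNF.

{A, B, C}; {C, D}; {D, E}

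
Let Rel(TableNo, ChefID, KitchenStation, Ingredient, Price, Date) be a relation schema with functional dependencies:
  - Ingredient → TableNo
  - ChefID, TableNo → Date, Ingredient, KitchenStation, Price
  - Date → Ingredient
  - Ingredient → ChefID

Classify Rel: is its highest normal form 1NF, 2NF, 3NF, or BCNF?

Candidate keys: {ChefID, TableNo}, {Date}, {Ingredient}. Prime attributes: {ChefID, Date, Ingredient, TableNo}.
The left-hand side of every FD is a superkey, so BCNF is satisfied.

BCNF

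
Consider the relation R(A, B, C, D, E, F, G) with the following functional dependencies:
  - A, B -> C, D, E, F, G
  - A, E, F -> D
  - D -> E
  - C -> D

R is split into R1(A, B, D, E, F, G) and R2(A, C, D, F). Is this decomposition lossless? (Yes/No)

R1 ∩ R2 = {A, D, F}; its closure under F is {A, D, E, F}.
The closure covers neither R1 nor R2 entirely; the join is not lossless.

No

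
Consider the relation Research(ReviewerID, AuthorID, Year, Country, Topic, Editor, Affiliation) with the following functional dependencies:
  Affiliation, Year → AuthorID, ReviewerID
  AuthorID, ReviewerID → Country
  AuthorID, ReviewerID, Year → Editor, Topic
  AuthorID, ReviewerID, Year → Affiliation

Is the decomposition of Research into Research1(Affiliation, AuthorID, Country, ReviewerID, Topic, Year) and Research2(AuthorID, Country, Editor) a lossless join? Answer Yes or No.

The shared attributes are {AuthorID, Country} and {AuthorID, Country}⁺ = {AuthorID, Country}.
Research1 ⊄ {AuthorID, Country} and Research2 ⊄ {AuthorID, Country}, so the split is lossy.

No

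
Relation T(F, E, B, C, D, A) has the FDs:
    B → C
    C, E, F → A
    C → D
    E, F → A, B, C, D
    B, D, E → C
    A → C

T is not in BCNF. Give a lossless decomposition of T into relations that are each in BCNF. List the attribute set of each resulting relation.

{A, B, E, F}; {B, C}; {C, D}

Candidate key of the original relation: {E, F}.
Within {A, B, C, D, E, F}: {B}⁺ ∩ {A, B, C, D, E, F} = {B, C, D}, not the whole set, so B → C, D violates BCNF; decompose into {B, C, D} and {A, B, E, F}.
Within {B, C, D}: {C}⁺ ∩ {B, C, D} = {C, D}, not the whole set, so C → D violates BCNF; decompose into {C, D} and {B, C}.
{C, D} is in BCNF.
{B, C} is in BCNF.
{A, B, E, F} is in BCNF.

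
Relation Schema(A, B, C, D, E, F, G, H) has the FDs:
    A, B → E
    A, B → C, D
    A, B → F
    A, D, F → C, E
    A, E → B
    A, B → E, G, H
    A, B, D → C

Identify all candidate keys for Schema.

{A, B}, {A, D, F}, {A, E}

Attributes never on any right-hand side: {A} — every candidate key must contain it.
{A, B}⁺ = {A, B, C, D, E, F, G, H}, which is every attribute, so {A, B} is a candidate key.
{A, E}⁺ = {A, B, C, D, E, F, G, H}, which is every attribute, so {A, E} is a candidate key.
{A, D, F}⁺ = {A, B, C, D, E, F, G, H}, which is every attribute, so {A, D, F} is a candidate key.
These are minimal and exhaustive — every other superkey contains one of them.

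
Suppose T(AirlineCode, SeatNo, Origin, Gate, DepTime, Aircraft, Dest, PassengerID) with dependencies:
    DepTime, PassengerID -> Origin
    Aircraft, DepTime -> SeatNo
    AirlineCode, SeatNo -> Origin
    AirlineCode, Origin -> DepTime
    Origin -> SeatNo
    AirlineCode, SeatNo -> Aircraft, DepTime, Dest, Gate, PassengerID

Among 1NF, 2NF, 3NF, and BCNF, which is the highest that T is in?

Candidate keys: {Aircraft, AirlineCode, DepTime}, {AirlineCode, DepTime, PassengerID}, {AirlineCode, Origin}, {AirlineCode, SeatNo}. Prime attributes: {Aircraft, AirlineCode, DepTime, Origin, PassengerID, SeatNo}.
DepTime, PassengerID -> Origin breaks BCNF: {DepTime, PassengerID}⁺ = {DepTime, Origin, PassengerID, SeatNo}, so {DepTime, PassengerID} is not a superkey.
But every attribute on its right side ({Origin}) is prime, and the same holds for every other non-superkey FD, so 3NF still holds.

3NF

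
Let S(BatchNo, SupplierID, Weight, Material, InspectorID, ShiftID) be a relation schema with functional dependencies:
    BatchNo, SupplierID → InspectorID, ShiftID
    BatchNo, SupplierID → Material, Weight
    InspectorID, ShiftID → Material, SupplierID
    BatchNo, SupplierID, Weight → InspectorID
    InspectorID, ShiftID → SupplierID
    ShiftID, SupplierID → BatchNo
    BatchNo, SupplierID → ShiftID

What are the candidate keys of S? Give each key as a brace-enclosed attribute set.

Closure of {BatchNo, SupplierID} is {BatchNo, InspectorID, Material, ShiftID, SupplierID, Weight}, the whole schema; {BatchNo, SupplierID} is a candidate key.
Closure of {InspectorID, ShiftID} is {BatchNo, InspectorID, Material, ShiftID, SupplierID, Weight}, the whole schema; {InspectorID, ShiftID} is a candidate key.
Closure of {ShiftID, SupplierID} is {BatchNo, InspectorID, Material, ShiftID, SupplierID, Weight}, the whole schema; {ShiftID, SupplierID} is a candidate key.
No proper subset of any of these is a key, and no other minimal superkey exists.

{BatchNo, SupplierID}, {InspectorID, ShiftID}, {ShiftID, SupplierID}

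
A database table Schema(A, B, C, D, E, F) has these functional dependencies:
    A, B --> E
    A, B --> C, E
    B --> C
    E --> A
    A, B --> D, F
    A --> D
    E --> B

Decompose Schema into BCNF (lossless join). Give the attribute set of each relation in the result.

Candidate keys of the original relation: {A, B}, {E}.
In {A, B, C, D, E, F}, {B} is not a superkey ({B}⁺ restricted to this set is {B, C}), so split on B --> C into {B, C} and {A, B, D, E, F}.
{B, C} has no BCNF violation.
In {A, B, D, E, F}, {A} is not a superkey ({A}⁺ restricted to this set is {A, D}), so split on A --> D into {A, D} and {A, B, E, F}.
{A, D} has no BCNF violation.
{A, B, E, F} has no BCNF violation.

{A, B, E, F}; {A, D}; {B, C}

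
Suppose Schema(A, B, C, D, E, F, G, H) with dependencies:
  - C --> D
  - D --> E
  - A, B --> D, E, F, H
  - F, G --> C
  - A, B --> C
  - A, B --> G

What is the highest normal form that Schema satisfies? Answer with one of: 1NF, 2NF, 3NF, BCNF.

Candidate key: {A, B}. Prime attributes: {A, B}.
C --> D: {C}⁺ = {C, D, E}, which is not all of the attributes, so the left side is not a superkey — BCNF is violated.
Because {D} is non-prime and the left side of C --> D is not a superkey, the relation is not in 3NF.
No proper subset of a key has a non-prime attribute in its closure, so there is no partial dependency; 2NF holds.

2NF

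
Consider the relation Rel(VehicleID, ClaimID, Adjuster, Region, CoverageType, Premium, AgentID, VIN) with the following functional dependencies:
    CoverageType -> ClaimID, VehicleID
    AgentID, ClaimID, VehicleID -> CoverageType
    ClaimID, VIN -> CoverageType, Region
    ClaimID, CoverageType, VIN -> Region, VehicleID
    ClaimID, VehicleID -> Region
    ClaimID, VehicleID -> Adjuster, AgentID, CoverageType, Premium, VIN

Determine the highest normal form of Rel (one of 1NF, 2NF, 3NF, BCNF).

BCNF

Candidate keys: {ClaimID, VIN}, {ClaimID, VehicleID}, {CoverageType}. Prime attributes: {ClaimID, CoverageType, VIN, VehicleID}.
Every FD has a superkey on the left, so the relation is in BCNF.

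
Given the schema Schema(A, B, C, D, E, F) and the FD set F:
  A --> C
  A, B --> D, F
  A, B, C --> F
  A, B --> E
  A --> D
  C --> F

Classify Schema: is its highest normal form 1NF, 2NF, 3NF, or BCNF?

1NF

Candidate key: {A, B}. Prime attributes: {A, B}.
For A --> C we have {A}⁺ = {A, C, D, F}; {A} is not a superkey, so BCNF fails.
Because {C} is non-prime and the left side of A --> C is not a superkey, the relation is not in 3NF.
{A} is a proper subset of the key {A, B}, and {A}⁺ contains the non-prime attributes {C, D, F} — a partial dependency, so 2NF is violated.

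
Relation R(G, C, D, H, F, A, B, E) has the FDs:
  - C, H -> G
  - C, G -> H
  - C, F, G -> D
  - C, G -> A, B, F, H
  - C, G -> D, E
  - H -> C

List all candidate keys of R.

{C, G}, {H}

{H}⁺ = {A, B, C, D, E, F, G, H} — all of the relation — so {H} is a candidate key.
{C, G}⁺ = {A, B, C, D, E, F, G, H} — all of the relation — so {C, G} is a candidate key.
These are minimal and exhaustive — every other superkey contains one of them.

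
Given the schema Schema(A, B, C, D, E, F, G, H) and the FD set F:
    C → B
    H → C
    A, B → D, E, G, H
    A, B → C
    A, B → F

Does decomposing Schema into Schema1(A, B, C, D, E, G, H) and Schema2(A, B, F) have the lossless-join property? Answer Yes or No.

Schema1 ∩ Schema2 = {A, B}; its closure under F is {A, B, C, D, E, F, G, H}.
Schema1 is contained in that closure, so Schema1 ∩ Schema2 → Schema1 holds and the join is lossless.

Yes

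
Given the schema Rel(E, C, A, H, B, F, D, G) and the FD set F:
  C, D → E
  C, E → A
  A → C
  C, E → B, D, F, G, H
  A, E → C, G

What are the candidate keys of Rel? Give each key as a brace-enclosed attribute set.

{A, D}⁺ = {A, B, C, D, E, F, G, H}, which is every attribute, so {A, D} is a candidate key.
{A, E}⁺ = {A, B, C, D, E, F, G, H}, which is every attribute, so {A, E} is a candidate key.
{C, D}⁺ = {A, B, C, D, E, F, G, H}, which is every attribute, so {C, D} is a candidate key.
{C, E}⁺ = {A, B, C, D, E, F, G, H}, which is every attribute, so {C, E} is a candidate key.
No proper subset of any of these is a key, and no other minimal superkey exists.

{A, D}, {A, E}, {C, D}, {C, E}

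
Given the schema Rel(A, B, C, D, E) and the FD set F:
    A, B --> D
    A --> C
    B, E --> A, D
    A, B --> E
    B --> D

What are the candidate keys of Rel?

{A, B}, {B, E}

No FD produces {B}, so it must be in every candidate key.
{A, B} is a candidate key since {A, B}⁺ = {A, B, C, D, E} covers every attribute.
{B, E} is a candidate key since {B, E}⁺ = {A, B, C, D, E} covers every attribute.
No proper subset of any of these is a key, and no other minimal superkey exists.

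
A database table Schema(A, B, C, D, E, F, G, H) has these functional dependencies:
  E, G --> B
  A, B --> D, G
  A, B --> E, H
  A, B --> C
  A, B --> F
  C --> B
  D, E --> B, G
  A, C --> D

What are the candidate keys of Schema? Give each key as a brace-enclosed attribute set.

{A} never appears on the right of any FD, so every key must include it.
{A, B}⁺ = {A, B, C, D, E, F, G, H}, which is every attribute, so {A, B} is a candidate key.
{A, C}⁺ = {A, B, C, D, E, F, G, H}, which is every attribute, so {A, C} is a candidate key.
{A, D, E}⁺ = {A, B, C, D, E, F, G, H}, which is every attribute, so {A, D, E} is a candidate key.
{A, E, G}⁺ = {A, B, C, D, E, F, G, H}, which is every attribute, so {A, E, G} is a candidate key.
Any other superkey properly contains one of these, so there are no further candidate keys.

{A, B}, {A, C}, {A, D, E}, {A, E, G}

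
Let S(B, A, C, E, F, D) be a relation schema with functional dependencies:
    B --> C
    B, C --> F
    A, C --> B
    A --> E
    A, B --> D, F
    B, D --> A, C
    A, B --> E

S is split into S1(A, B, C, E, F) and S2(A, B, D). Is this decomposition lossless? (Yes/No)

Yes

Common attributes: {A, B}; their closure is {A, B, C, D, E, F}.
Since S1 ⊆ {A, B, C, D, E, F}, the intersection is a superkey of S1; the decomposition is lossless.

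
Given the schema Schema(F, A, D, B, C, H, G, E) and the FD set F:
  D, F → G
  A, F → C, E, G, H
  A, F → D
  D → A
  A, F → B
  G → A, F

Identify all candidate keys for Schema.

{G}⁺ = {A, B, C, D, E, F, G, H} — all of the relation — so {G} is a candidate key.
{A, F}⁺ = {A, B, C, D, E, F, G, H} — all of the relation — so {A, F} is a candidate key.
{D, F}⁺ = {A, B, C, D, E, F, G, H} — all of the relation — so {D, F} is a candidate key.
These are minimal and exhaustive — every other superkey contains one of them.

{A, F}, {D, F}, {G}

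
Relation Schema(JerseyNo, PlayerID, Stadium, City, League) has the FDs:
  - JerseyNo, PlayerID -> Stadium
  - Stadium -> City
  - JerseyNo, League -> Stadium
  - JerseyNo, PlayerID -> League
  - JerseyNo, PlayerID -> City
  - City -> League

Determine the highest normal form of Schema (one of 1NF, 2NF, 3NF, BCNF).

Candidate key: {JerseyNo, PlayerID}. Prime attributes: {JerseyNo, PlayerID}.
Stadium -> City: {Stadium}⁺ = {City, League, Stadium}, which is not all of the attributes, so the left side is not a superkey — BCNF is violated.
Stadium -> City has non-prime {City} on the right and a non-superkey on the left, so 3NF fails.
Checking every proper subset of each key, none determines a non-prime attribute — 2NF is satisfied.

2NF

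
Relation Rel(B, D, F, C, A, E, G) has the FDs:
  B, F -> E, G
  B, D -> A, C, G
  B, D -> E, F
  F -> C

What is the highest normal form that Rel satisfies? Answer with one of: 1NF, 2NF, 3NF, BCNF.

2NF

Candidate key: {B, D}. Prime attributes: {B, D}.
B, F -> E, G breaks BCNF: {B, F}⁺ = {B, C, E, F, G}, so {B, F} is not a superkey.
Because {E, G} are non-prime and the left side of B, F -> E, G is not a superkey, the relation is not in 3NF.
No non-prime attribute depends on a proper subset of any candidate key, so 2NF holds.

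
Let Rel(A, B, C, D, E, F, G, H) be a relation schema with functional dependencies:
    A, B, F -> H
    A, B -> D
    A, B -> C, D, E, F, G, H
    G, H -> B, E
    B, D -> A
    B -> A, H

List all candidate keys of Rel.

{B}, {G, H}

{B}⁺ = {A, B, C, D, E, F, G, H}, which is every attribute, so {B} is a candidate key.
{G, H}⁺ = {A, B, C, D, E, F, G, H}, which is every attribute, so {G, H} is a candidate key.
Any other superkey properly contains one of these, so there are no further candidate keys.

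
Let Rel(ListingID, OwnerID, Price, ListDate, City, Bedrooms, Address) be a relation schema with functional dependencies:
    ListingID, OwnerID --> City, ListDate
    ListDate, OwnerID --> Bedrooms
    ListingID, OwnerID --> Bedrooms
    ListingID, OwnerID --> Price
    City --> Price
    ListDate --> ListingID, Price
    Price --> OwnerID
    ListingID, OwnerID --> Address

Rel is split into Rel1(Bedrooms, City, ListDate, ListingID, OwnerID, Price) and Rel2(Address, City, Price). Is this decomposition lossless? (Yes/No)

No

The shared attributes are {City, Price} and {City, Price}⁺ = {City, OwnerID, Price}.
The closure covers neither Rel1 nor Rel2 entirely; the join is not lossless.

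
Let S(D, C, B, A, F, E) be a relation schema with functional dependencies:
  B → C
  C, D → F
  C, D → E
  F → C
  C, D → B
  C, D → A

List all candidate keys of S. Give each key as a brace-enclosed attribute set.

{B, D}, {C, D}, {D, F}

{D} never appears on the right of any FD, so every key must include it.
{B, D}⁺ = {A, B, C, D, E, F} — all of the relation — so {B, D} is a candidate key.
{C, D}⁺ = {A, B, C, D, E, F} — all of the relation — so {C, D} is a candidate key.
{D, F}⁺ = {A, B, C, D, E, F} — all of the relation — so {D, F} is a candidate key.
These are minimal and exhaustive — every other superkey contains one of them.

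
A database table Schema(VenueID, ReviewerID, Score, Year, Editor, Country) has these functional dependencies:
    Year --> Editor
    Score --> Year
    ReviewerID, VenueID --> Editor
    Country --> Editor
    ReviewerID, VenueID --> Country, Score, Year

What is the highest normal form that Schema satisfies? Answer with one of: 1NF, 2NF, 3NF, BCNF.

Candidate key: {ReviewerID, VenueID}. Prime attributes: {ReviewerID, VenueID}.
Year --> Editor: {Year}⁺ = {Editor, Year}, which is not all of the attributes, so the left side is not a superkey — BCNF is violated.
Year --> Editor determines the non-prime attribute {Editor} from a non-superkey — 3NF is violated.
No proper subset of a key has a non-prime attribute in its closure, so there is no partial dependency; 2NF holds.

2NF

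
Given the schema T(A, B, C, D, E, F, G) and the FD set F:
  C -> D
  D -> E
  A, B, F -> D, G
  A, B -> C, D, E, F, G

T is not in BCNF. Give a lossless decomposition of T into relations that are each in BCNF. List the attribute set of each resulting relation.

Candidate key of the original relation: {A, B}.
In {A, B, C, D, E, F, G}, {C} is not a superkey ({C}⁺ restricted to this set is {C, D, E}), so split on C -> D, E into {C, D, E} and {A, B, C, F, G}.
In {C, D, E}, {D} is not a superkey ({D}⁺ restricted to this set is {D, E}), so split on D -> E into {D, E} and {C, D}.
{D, E} has no BCNF violation.
{C, D} has no BCNF violation.
{A, B, C, F, G} has no BCNF violation.

{A, B, C, F, G}; {C, D}; {D, E}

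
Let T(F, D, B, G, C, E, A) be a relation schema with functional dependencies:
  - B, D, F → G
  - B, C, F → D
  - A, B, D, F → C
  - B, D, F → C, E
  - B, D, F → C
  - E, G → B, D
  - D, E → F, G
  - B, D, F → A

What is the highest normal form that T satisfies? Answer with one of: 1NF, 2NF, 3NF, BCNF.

BCNF

Candidate keys: {B, C, F}, {B, D, F}, {D, E}, {E, G}. Prime attributes: {B, C, D, E, F, G}.
The left-hand side of every FD is a superkey, so BCNF is satisfied.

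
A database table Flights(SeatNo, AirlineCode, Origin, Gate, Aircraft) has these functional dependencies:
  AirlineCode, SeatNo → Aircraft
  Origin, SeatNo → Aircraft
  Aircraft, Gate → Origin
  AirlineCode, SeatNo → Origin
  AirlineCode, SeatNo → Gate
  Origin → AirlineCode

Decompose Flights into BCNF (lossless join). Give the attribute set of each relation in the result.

Candidate keys of the original relation: {Aircraft, Gate, SeatNo}, {AirlineCode, SeatNo}, {Origin, SeatNo}.
In {Aircraft, AirlineCode, Gate, Origin, SeatNo}, {Aircraft, Gate} is not a superkey ({Aircraft, Gate}⁺ restricted to this set is {Aircraft, AirlineCode, Gate, Origin}), so split on Aircraft, Gate → AirlineCode, Origin into {Aircraft, AirlineCode, Gate, Origin} and {Aircraft, Gate, SeatNo}.
In {Aircraft, AirlineCode, Gate, Origin}, {Origin} is not a superkey ({Origin}⁺ restricted to this set is {AirlineCode, Origin}), so split on Origin → AirlineCode into {AirlineCode, Origin} and {Aircraft, Gate, Origin}.
{AirlineCode, Origin} is in BCNF.
{Aircraft, Gate, Origin} is in BCNF.
{Aircraft, Gate, SeatNo} is in BCNF.

{Aircraft, Gate, Origin}; {Aircraft, Gate, SeatNo}; {AirlineCode, Origin}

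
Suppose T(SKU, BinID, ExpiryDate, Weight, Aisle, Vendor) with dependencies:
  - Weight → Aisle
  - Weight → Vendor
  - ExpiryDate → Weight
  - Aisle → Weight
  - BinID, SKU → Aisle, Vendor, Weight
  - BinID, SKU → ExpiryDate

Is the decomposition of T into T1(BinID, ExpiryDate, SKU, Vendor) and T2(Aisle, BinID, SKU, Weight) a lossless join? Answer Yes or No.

Common attributes: {BinID, SKU}; their closure is {Aisle, BinID, ExpiryDate, SKU, Vendor, Weight}.
Since T1 ⊆ {Aisle, BinID, ExpiryDate, SKU, Vendor, Weight}, the intersection is a superkey of T1; the decomposition is lossless.

Yes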